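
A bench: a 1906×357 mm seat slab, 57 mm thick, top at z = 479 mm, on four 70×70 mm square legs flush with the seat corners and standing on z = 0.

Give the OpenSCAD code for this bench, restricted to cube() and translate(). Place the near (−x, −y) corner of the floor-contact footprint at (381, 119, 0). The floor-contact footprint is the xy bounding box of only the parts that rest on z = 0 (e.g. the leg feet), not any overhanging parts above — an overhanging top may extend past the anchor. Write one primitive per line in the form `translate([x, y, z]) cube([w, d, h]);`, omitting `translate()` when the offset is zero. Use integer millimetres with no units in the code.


translate([381, 119, 422]) cube([1906, 357, 57]);
translate([381, 119, 0]) cube([70, 70, 422]);
translate([381, 406, 0]) cube([70, 70, 422]);
translate([2217, 119, 0]) cube([70, 70, 422]);
translate([2217, 406, 0]) cube([70, 70, 422]);


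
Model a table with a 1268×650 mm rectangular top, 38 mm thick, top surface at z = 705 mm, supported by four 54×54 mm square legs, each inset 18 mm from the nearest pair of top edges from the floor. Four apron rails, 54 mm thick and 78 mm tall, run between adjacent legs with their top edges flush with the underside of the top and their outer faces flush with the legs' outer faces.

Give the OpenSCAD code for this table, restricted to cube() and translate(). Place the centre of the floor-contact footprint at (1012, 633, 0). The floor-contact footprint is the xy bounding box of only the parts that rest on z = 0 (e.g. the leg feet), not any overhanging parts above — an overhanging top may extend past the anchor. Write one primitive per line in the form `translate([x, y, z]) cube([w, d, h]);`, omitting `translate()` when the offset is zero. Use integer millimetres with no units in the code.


translate([378, 308, 667]) cube([1268, 650, 38]);
translate([396, 326, 0]) cube([54, 54, 667]);
translate([1574, 326, 0]) cube([54, 54, 667]);
translate([396, 886, 0]) cube([54, 54, 667]);
translate([1574, 886, 0]) cube([54, 54, 667]);
translate([450, 326, 589]) cube([1124, 54, 78]);
translate([450, 886, 589]) cube([1124, 54, 78]);
translate([396, 380, 589]) cube([54, 506, 78]);
translate([1574, 380, 589]) cube([54, 506, 78]);


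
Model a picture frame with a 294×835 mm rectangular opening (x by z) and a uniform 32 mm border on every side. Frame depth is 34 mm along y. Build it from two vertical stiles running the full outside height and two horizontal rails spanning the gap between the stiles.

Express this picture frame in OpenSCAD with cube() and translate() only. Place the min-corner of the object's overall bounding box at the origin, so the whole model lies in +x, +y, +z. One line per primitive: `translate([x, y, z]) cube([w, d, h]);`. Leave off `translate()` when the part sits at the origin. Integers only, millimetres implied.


cube([32, 34, 899]);
translate([326, 0, 0]) cube([32, 34, 899]);
translate([32, 0, 0]) cube([294, 34, 32]);
translate([32, 0, 867]) cube([294, 34, 32]);


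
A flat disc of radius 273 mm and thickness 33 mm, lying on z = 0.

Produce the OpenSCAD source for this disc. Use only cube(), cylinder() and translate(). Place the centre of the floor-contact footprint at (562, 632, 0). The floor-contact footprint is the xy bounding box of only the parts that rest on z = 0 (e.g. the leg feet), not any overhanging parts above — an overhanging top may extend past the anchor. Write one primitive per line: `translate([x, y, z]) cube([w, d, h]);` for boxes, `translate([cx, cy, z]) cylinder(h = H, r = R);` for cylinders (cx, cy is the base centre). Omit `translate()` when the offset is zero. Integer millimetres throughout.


translate([562, 632, 0]) cylinder(h = 33, r = 273);


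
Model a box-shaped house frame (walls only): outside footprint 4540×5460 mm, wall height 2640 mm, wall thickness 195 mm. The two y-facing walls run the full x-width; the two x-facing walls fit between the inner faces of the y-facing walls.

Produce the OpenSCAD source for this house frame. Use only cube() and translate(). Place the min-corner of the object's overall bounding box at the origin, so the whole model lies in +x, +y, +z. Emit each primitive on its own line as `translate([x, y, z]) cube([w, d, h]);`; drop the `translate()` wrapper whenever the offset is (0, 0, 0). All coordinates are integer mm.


cube([4540, 195, 2640]);
translate([0, 5265, 0]) cube([4540, 195, 2640]);
translate([0, 195, 0]) cube([195, 5070, 2640]);
translate([4345, 195, 0]) cube([195, 5070, 2640]);


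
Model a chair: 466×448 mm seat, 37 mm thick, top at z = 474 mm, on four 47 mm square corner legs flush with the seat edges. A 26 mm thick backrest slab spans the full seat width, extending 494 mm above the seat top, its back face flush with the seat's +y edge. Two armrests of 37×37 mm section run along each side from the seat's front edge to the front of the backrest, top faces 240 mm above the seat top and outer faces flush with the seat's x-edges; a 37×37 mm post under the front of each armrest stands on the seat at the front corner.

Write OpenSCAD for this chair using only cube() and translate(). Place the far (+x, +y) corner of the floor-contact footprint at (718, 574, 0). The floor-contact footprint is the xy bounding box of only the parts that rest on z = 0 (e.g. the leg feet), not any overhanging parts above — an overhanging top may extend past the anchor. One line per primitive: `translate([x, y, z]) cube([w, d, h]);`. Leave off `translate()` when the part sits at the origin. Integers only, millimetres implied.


// leg_h = 474 - 37 = 437
// arm post h = 240 - 37 = 203
translate([252, 126, 437]) cube([466, 448, 37]);
translate([252, 126, 0]) cube([47, 47, 437]);
translate([671, 126, 0]) cube([47, 47, 437]);
translate([252, 527, 0]) cube([47, 47, 437]);
translate([671, 527, 0]) cube([47, 47, 437]);
translate([252, 548, 474]) cube([466, 26, 494]);
translate([252, 126, 677]) cube([37, 422, 37]);
translate([681, 126, 677]) cube([37, 422, 37]);
translate([252, 126, 474]) cube([37, 37, 203]);
translate([681, 126, 474]) cube([37, 37, 203]);


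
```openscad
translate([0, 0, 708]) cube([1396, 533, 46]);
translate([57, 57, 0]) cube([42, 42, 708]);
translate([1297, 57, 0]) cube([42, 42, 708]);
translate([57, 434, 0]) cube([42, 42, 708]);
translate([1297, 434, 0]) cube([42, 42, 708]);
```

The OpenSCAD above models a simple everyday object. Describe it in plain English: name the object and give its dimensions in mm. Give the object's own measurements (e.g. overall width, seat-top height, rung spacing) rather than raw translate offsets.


A table: top 1396 mm (x) × 533 mm (y), 46 mm thick, upper face at z = 754 mm, on four 42×42 mm square legs, each inset 57 mm from the nearest pair of top edges from z = 0 to the bottom of the top.


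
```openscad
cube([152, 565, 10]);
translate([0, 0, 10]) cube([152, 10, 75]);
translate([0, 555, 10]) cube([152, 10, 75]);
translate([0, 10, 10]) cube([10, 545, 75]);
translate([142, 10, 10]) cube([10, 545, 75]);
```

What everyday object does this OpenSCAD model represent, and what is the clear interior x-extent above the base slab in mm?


An open box. The internal width is 132 mm.

A 152×565 base slab with four walls standing on it — an open box. The base is 152 mm wide and the walls are 10 mm thick, so the internal width is 152 − 2 × 10 = 132 mm.


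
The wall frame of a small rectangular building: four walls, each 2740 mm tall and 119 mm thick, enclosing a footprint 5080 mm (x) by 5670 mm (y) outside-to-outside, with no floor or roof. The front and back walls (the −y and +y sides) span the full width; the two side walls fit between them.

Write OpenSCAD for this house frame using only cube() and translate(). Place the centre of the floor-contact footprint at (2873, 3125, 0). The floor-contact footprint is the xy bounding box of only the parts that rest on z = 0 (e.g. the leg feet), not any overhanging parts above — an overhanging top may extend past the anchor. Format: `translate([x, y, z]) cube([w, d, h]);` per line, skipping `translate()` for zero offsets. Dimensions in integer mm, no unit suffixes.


translate([333, 290, 0]) cube([5080, 119, 2740]);
translate([333, 5841, 0]) cube([5080, 119, 2740]);
translate([333, 409, 0]) cube([119, 5432, 2740]);
translate([5294, 409, 0]) cube([119, 5432, 2740]);


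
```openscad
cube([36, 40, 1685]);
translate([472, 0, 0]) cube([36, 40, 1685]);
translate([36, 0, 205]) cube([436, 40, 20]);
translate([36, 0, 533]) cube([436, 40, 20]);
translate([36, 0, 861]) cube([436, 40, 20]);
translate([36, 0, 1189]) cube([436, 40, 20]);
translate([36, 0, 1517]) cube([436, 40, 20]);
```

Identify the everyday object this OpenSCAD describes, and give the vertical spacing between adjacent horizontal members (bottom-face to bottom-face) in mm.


A ladder. The rung spacing is 328 mm.

Two tall 36×40 posts with 5 short bars between them — a ladder. Adjacent rungs sit at z = 205 and z = 533, so the spacing is 533 − 205 = 328 mm.


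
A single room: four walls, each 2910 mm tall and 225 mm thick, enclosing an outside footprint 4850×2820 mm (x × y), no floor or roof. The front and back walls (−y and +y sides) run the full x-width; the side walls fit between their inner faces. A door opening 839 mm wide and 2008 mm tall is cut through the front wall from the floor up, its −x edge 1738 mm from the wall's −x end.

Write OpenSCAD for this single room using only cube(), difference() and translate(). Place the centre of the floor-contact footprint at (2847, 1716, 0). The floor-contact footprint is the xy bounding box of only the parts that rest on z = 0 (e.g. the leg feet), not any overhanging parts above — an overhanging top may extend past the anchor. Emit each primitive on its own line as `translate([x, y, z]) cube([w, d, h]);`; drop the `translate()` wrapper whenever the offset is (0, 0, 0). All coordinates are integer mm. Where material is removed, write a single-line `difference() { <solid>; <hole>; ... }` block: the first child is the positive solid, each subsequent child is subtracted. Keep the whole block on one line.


difference() { translate([422, 306, 0]) cube([4850, 225, 2910]); translate([2160, 306, 0]) cube([839, 225, 2008]); }
translate([422, 2901, 0]) cube([4850, 225, 2910]);
translate([422, 531, 0]) cube([225, 2370, 2910]);
translate([5047, 531, 0]) cube([225, 2370, 2910]);


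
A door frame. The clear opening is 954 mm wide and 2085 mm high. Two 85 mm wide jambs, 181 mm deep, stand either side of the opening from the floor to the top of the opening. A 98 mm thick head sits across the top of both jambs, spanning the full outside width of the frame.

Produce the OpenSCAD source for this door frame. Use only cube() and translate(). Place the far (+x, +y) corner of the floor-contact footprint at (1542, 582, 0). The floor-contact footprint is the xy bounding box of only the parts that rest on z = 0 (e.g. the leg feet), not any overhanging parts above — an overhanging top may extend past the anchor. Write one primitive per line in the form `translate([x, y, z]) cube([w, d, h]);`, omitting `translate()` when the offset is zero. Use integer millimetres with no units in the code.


translate([418, 401, 0]) cube([85, 181, 2085]);
translate([1457, 401, 0]) cube([85, 181, 2085]);
translate([418, 401, 2085]) cube([1124, 181, 98]);


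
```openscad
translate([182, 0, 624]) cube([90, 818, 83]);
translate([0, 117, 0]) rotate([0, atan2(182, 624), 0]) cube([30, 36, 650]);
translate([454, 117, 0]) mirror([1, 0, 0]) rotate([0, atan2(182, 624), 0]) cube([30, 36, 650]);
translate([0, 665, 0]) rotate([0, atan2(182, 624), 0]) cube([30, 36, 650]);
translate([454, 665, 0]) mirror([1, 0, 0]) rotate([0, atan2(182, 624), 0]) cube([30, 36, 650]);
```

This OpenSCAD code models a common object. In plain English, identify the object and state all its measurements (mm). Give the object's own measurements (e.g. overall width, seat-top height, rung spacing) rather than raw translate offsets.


A sawhorse. A 90×818×83 mm beam (x, y, z) sits on two A-frame leg pairs. Each pair is two raked legs of 30×36 mm section (36 mm along y) splaying symmetrically in x. Each leg rises 624 mm vertically over 182 mm of horizontal reach and is 650 mm long along its own axis. Every leg's outer bottom edge rests on the floor and its outer top edge meets a bottom edge of the beam — the left legs (tilting toward +x) meet the beam's −x bottom edge, the right legs (their mirror images, tilting toward −x) meet its +x bottom edge — so the leg tops tuck under the beam, the beam's underside is 624 mm above the floor, and the feet are 454 mm apart outside-to-outside with the beam centred between them. The two leg pairs are set in 117 mm from either end of the beam.


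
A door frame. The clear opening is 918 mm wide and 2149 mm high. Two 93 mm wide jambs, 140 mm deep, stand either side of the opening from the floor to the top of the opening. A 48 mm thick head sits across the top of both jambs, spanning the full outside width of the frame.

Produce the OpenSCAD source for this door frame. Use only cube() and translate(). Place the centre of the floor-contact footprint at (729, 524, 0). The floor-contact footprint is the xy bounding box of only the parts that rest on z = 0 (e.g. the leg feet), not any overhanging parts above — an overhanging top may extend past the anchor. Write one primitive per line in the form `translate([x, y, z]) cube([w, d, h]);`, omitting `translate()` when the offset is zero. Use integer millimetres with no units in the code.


translate([177, 454, 0]) cube([93, 140, 2149]);
translate([1188, 454, 0]) cube([93, 140, 2149]);
translate([177, 454, 2149]) cube([1104, 140, 48]);


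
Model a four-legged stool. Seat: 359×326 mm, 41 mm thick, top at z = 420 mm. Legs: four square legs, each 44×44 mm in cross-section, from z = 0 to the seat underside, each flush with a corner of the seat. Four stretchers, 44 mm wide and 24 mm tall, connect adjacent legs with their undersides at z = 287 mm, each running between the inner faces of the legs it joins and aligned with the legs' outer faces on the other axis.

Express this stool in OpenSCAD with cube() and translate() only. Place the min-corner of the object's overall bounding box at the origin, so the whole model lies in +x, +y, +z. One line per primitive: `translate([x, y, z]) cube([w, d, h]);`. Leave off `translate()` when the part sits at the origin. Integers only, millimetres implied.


translate([0, 0, 379]) cube([359, 326, 41]);
cube([44, 44, 379]);
translate([315, 0, 0]) cube([44, 44, 379]);
translate([0, 282, 0]) cube([44, 44, 379]);
translate([315, 282, 0]) cube([44, 44, 379]);
translate([44, 0, 287]) cube([271, 44, 24]);
translate([44, 282, 287]) cube([271, 44, 24]);
translate([0, 44, 287]) cube([44, 238, 24]);
translate([315, 44, 287]) cube([44, 238, 24]);


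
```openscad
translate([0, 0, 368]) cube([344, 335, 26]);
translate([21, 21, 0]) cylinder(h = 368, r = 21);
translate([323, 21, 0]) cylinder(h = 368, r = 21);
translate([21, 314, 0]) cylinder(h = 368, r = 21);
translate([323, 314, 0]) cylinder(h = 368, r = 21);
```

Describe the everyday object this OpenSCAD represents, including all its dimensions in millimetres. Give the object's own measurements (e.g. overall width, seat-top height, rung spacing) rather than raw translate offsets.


A four-legged stool. The seat is a 344×335×26 mm slab whose top surface is at z = 394 mm; four round legs, each 42 mm in diameter, run from the floor (z = 0) to the underside of the seat, each leg's axis is inset half a diameter from the nearest pair of seat edges (so the leg's bounding box is flush with the corner).


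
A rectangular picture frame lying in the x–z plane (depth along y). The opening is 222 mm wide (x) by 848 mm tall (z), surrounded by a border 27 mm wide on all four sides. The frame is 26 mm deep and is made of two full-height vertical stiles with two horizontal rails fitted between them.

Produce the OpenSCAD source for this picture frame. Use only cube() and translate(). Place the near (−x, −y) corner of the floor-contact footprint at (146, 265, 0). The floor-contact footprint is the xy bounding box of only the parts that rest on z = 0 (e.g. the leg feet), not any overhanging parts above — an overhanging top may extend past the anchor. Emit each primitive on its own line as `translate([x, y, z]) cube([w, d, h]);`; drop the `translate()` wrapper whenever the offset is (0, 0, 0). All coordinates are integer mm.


translate([146, 265, 0]) cube([27, 26, 902]);
translate([395, 265, 0]) cube([27, 26, 902]);
translate([173, 265, 0]) cube([222, 26, 27]);
translate([173, 265, 875]) cube([222, 26, 27]);


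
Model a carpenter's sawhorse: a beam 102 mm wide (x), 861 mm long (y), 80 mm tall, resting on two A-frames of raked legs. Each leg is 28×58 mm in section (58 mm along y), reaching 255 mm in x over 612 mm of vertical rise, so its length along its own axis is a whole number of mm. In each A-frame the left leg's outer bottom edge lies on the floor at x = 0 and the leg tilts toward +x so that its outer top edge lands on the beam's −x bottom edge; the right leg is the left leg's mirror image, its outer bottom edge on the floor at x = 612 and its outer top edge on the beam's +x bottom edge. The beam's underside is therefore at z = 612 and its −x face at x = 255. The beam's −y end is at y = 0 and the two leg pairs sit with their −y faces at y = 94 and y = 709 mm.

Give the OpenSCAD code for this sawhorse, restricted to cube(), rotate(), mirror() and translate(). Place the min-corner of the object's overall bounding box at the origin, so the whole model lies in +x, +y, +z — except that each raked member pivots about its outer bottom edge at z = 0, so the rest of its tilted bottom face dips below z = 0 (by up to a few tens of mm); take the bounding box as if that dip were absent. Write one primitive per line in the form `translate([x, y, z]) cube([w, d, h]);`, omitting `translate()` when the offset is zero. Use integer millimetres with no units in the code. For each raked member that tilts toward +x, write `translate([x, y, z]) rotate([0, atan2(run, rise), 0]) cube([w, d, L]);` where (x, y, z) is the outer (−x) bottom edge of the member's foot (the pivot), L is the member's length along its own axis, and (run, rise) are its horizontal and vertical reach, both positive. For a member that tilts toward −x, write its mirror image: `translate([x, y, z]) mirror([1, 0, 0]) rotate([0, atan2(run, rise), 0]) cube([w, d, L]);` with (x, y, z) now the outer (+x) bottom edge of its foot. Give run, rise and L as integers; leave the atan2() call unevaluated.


translate([255, 0, 612]) cube([102, 861, 80]);
translate([0, 94, 0]) rotate([0, atan2(255, 612), 0]) cube([28, 58, 663]);
translate([612, 94, 0]) mirror([1, 0, 0]) rotate([0, atan2(255, 612), 0]) cube([28, 58, 663]);
translate([0, 709, 0]) rotate([0, atan2(255, 612), 0]) cube([28, 58, 663]);
translate([612, 709, 0]) mirror([1, 0, 0]) rotate([0, atan2(255, 612), 0]) cube([28, 58, 663]);


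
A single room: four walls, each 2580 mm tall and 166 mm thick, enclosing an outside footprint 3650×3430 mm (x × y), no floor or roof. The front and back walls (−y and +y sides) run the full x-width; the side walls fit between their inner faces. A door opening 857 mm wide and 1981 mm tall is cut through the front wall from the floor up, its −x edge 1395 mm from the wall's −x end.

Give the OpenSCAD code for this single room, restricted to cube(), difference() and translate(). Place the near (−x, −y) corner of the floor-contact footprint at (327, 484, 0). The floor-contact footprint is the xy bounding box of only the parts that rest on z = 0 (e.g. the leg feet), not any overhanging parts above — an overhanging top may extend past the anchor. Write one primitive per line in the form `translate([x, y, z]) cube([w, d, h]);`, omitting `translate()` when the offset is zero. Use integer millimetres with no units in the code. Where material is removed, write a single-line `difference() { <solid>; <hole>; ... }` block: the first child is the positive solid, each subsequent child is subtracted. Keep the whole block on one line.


difference() { translate([327, 484, 0]) cube([3650, 166, 2580]); translate([1722, 484, 0]) cube([857, 166, 1981]); }
translate([327, 3748, 0]) cube([3650, 166, 2580]);
translate([327, 650, 0]) cube([166, 3098, 2580]);
translate([3811, 650, 0]) cube([166, 3098, 2580]);


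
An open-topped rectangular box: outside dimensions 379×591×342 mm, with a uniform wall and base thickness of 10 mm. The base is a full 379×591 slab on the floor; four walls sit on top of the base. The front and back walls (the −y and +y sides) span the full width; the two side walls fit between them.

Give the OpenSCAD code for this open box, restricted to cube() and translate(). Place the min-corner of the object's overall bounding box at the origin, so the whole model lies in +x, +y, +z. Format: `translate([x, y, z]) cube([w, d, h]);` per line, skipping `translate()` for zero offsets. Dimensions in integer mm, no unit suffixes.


cube([379, 591, 10]);
translate([0, 0, 10]) cube([379, 10, 332]);
translate([0, 581, 10]) cube([379, 10, 332]);
translate([0, 10, 10]) cube([10, 571, 332]);
translate([369, 10, 10]) cube([10, 571, 332]);


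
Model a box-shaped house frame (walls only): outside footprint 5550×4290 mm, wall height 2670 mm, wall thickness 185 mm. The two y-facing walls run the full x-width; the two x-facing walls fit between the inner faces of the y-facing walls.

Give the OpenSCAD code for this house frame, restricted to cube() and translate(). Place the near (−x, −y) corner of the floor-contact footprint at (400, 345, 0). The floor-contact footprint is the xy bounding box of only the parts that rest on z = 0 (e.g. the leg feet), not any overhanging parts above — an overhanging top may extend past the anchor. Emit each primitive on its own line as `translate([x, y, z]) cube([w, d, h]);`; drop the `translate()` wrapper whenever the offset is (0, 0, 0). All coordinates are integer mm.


translate([400, 345, 0]) cube([5550, 185, 2670]);
translate([400, 4450, 0]) cube([5550, 185, 2670]);
translate([400, 530, 0]) cube([185, 3920, 2670]);
translate([5765, 530, 0]) cube([185, 3920, 2670]);


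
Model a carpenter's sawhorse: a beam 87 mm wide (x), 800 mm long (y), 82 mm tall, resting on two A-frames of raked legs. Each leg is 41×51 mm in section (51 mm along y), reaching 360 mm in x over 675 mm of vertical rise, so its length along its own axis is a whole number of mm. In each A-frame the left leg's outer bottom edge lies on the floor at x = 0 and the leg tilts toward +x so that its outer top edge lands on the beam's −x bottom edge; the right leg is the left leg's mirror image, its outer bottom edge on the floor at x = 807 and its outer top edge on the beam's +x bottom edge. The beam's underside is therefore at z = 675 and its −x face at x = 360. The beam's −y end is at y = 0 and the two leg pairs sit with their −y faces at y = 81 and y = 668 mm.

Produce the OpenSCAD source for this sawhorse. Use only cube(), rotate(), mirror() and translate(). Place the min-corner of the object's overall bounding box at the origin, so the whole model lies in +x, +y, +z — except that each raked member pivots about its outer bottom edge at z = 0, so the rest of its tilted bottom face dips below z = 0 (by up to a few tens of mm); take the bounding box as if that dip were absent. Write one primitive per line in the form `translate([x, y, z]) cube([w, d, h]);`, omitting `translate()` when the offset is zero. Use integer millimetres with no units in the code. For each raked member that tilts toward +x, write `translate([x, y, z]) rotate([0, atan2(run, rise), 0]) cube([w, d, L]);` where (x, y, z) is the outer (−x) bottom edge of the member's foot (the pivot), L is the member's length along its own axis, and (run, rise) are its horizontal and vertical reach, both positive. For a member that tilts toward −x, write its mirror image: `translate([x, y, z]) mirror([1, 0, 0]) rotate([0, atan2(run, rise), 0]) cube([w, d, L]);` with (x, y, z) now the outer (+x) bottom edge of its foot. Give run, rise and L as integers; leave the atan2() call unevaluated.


translate([360, 0, 675]) cube([87, 800, 82]);
translate([0, 81, 0]) rotate([0, atan2(360, 675), 0]) cube([41, 51, 765]);
translate([807, 81, 0]) mirror([1, 0, 0]) rotate([0, atan2(360, 675), 0]) cube([41, 51, 765]);
translate([0, 668, 0]) rotate([0, atan2(360, 675), 0]) cube([41, 51, 765]);
translate([807, 668, 0]) mirror([1, 0, 0]) rotate([0, atan2(360, 675), 0]) cube([41, 51, 765]);


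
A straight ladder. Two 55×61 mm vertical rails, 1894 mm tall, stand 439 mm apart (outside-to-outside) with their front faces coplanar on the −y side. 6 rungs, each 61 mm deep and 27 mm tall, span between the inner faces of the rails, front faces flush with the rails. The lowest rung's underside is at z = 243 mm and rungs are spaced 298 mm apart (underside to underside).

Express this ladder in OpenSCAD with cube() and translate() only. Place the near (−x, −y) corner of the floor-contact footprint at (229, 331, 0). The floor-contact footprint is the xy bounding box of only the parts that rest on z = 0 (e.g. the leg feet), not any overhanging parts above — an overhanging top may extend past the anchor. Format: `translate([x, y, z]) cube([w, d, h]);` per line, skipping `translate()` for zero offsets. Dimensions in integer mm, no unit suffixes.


// rung span = 439 - 2*55 = 329
// rung[k] z = 243 + k*298
translate([229, 331, 0]) cube([55, 61, 1894]);
translate([613, 331, 0]) cube([55, 61, 1894]);
translate([284, 331, 243]) cube([329, 61, 27]);
translate([284, 331, 541]) cube([329, 61, 27]);
translate([284, 331, 839]) cube([329, 61, 27]);
translate([284, 331, 1137]) cube([329, 61, 27]);
translate([284, 331, 1435]) cube([329, 61, 27]);
translate([284, 331, 1733]) cube([329, 61, 27]);


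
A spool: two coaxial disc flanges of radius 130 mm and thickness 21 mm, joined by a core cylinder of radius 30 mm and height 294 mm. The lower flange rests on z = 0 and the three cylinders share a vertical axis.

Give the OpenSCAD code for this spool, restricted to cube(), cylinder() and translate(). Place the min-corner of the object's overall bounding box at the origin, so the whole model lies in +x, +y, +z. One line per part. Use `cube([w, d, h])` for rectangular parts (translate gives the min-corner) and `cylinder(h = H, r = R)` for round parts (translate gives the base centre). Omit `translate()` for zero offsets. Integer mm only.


translate([130, 130, 0]) cylinder(h = 21, r = 130);
translate([130, 130, 21]) cylinder(h = 294, r = 30);
translate([130, 130, 315]) cylinder(h = 21, r = 130);


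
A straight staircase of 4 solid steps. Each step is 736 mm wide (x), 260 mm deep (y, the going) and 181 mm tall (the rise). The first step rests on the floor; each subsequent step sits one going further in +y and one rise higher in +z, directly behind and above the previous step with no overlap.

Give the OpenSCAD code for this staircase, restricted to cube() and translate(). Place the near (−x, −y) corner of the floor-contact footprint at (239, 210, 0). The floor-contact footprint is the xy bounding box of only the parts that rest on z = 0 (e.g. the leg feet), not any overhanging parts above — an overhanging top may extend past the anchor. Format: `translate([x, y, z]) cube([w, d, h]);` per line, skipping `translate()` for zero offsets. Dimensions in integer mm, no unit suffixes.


translate([239, 210, 0]) cube([736, 260, 181]);
translate([239, 470, 181]) cube([736, 260, 181]);
translate([239, 730, 362]) cube([736, 260, 181]);
translate([239, 990, 543]) cube([736, 260, 181]);


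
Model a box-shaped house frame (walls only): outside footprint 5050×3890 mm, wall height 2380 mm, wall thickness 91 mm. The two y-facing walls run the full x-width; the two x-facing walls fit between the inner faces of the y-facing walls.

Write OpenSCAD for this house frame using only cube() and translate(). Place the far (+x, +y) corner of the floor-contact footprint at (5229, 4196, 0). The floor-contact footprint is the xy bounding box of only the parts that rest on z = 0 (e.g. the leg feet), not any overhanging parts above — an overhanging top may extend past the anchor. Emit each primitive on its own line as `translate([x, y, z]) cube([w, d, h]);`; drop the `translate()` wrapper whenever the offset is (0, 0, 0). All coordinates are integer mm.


translate([179, 306, 0]) cube([5050, 91, 2380]);
translate([179, 4105, 0]) cube([5050, 91, 2380]);
translate([179, 397, 0]) cube([91, 3708, 2380]);
translate([5138, 397, 0]) cube([91, 3708, 2380]);


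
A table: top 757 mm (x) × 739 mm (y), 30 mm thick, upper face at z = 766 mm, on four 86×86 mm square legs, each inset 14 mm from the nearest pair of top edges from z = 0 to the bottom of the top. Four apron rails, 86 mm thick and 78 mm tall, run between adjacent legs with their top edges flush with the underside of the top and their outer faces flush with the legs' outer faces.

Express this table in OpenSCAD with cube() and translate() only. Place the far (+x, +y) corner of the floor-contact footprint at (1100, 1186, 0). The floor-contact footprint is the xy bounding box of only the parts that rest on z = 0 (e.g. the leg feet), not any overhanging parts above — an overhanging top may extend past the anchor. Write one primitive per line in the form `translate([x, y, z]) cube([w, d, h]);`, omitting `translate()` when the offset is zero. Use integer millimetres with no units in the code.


// leg_h = 766 - 30 = 736
// apron z = 736 - 78 = 658
translate([357, 461, 736]) cube([757, 739, 30]);
translate([371, 475, 0]) cube([86, 86, 736]);
translate([1014, 475, 0]) cube([86, 86, 736]);
translate([371, 1100, 0]) cube([86, 86, 736]);
translate([1014, 1100, 0]) cube([86, 86, 736]);
translate([457, 475, 658]) cube([557, 86, 78]);
translate([457, 1100, 658]) cube([557, 86, 78]);
translate([371, 561, 658]) cube([86, 539, 78]);
translate([1014, 561, 658]) cube([86, 539, 78]);


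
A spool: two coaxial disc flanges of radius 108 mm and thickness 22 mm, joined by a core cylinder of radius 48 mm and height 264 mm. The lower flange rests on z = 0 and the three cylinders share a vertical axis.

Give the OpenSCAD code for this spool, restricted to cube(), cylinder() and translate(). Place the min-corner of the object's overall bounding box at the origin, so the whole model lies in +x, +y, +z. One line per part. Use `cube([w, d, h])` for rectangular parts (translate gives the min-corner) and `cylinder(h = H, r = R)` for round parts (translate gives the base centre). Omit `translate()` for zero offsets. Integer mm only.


translate([108, 108, 0]) cylinder(h = 22, r = 108);
translate([108, 108, 22]) cylinder(h = 264, r = 48);
translate([108, 108, 286]) cylinder(h = 22, r = 108);


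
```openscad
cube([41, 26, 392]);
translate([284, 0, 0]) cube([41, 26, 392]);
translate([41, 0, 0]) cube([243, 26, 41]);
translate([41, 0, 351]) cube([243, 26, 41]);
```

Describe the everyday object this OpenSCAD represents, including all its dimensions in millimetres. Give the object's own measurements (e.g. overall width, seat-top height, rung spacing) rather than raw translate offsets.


A rectangular picture frame lying in the x–z plane (depth along y). The opening is 243 mm wide (x) by 310 mm tall (z), surrounded by a border 41 mm wide on all four sides. The frame is 26 mm deep and is made of two full-height vertical stiles with two horizontal rails fitted between them.


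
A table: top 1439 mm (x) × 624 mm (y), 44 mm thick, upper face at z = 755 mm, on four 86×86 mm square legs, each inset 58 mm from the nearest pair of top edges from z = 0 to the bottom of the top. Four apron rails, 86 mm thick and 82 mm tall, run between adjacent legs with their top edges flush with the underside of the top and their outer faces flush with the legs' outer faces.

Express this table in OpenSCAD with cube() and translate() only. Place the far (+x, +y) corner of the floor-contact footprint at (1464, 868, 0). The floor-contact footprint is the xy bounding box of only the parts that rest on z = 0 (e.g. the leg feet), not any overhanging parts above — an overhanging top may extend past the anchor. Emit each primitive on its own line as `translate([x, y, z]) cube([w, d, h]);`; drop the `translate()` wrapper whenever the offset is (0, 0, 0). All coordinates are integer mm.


translate([83, 302, 711]) cube([1439, 624, 44]);
translate([141, 360, 0]) cube([86, 86, 711]);
translate([1378, 360, 0]) cube([86, 86, 711]);
translate([141, 782, 0]) cube([86, 86, 711]);
translate([1378, 782, 0]) cube([86, 86, 711]);
translate([227, 360, 629]) cube([1151, 86, 82]);
translate([227, 782, 629]) cube([1151, 86, 82]);
translate([141, 446, 629]) cube([86, 336, 82]);
translate([1378, 446, 629]) cube([86, 336, 82]);


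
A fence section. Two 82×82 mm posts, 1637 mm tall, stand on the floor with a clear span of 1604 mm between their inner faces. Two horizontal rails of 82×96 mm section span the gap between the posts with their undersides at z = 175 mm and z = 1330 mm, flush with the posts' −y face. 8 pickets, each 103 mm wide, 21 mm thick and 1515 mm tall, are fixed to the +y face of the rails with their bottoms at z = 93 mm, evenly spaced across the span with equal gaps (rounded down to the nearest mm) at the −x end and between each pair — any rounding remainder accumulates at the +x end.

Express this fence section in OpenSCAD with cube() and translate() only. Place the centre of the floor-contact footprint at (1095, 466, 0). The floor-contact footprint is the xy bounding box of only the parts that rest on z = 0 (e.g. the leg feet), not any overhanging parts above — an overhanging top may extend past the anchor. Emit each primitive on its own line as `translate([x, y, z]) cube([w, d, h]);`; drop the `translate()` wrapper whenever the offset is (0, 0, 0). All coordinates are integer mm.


translate([211, 425, 0]) cube([82, 82, 1637]);
translate([1897, 425, 0]) cube([82, 82, 1637]);
translate([293, 425, 175]) cube([1604, 82, 96]);
translate([293, 425, 1330]) cube([1604, 82, 96]);
translate([379, 507, 93]) cube([103, 21, 1515]);
translate([568, 507, 93]) cube([103, 21, 1515]);
translate([757, 507, 93]) cube([103, 21, 1515]);
translate([946, 507, 93]) cube([103, 21, 1515]);
translate([1135, 507, 93]) cube([103, 21, 1515]);
translate([1324, 507, 93]) cube([103, 21, 1515]);
translate([1513, 507, 93]) cube([103, 21, 1515]);
translate([1702, 507, 93]) cube([103, 21, 1515]);


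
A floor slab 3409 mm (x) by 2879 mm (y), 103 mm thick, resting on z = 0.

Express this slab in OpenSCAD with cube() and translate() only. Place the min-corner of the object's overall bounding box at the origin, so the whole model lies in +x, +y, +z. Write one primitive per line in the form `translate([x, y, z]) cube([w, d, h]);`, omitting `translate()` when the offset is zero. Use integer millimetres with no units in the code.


cube([3409, 2879, 103]);


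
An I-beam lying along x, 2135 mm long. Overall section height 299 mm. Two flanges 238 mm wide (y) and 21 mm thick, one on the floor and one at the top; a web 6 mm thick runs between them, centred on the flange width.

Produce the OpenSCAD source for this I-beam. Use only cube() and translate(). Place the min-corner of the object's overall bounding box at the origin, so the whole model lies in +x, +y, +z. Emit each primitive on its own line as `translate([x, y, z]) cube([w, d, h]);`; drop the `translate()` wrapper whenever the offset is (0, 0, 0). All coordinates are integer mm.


cube([2135, 238, 21]);
translate([0, 116, 21]) cube([2135, 6, 257]);
translate([0, 0, 278]) cube([2135, 238, 21]);


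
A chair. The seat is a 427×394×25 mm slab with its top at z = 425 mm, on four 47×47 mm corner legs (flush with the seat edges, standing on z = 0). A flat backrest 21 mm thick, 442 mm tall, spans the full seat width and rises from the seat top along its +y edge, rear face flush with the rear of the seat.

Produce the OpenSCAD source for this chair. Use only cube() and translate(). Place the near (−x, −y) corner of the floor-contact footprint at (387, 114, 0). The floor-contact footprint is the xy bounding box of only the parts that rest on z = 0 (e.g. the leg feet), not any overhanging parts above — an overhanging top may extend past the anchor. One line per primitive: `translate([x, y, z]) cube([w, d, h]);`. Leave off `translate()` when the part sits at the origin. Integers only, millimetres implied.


translate([387, 114, 400]) cube([427, 394, 25]);
translate([387, 114, 0]) cube([47, 47, 400]);
translate([767, 114, 0]) cube([47, 47, 400]);
translate([387, 461, 0]) cube([47, 47, 400]);
translate([767, 461, 0]) cube([47, 47, 400]);
translate([387, 487, 425]) cube([427, 21, 442]);


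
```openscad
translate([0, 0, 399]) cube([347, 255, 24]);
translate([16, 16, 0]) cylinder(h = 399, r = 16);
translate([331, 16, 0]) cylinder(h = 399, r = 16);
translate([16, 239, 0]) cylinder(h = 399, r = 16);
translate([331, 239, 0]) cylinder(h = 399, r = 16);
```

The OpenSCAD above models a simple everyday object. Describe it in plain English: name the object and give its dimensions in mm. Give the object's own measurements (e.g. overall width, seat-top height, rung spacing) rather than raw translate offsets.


A four-legged stool. The seat is a 347×255×24 mm slab whose top surface is at z = 423 mm; four round legs, each 32 mm in diameter, run from the floor (z = 0) to the underside of the seat, each leg's axis is inset half a diameter from the nearest pair of seat edges (so the leg's bounding box is flush with the corner).


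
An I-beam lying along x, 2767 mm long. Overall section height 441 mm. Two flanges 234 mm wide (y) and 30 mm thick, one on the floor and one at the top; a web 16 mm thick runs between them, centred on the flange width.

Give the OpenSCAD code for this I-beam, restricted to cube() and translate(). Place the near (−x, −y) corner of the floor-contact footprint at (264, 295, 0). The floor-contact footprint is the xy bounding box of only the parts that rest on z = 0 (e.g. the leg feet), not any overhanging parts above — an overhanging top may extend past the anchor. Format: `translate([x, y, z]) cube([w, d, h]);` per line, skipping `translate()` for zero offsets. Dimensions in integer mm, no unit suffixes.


translate([264, 295, 0]) cube([2767, 234, 30]);
translate([264, 404, 30]) cube([2767, 16, 381]);
translate([264, 295, 411]) cube([2767, 234, 30]);


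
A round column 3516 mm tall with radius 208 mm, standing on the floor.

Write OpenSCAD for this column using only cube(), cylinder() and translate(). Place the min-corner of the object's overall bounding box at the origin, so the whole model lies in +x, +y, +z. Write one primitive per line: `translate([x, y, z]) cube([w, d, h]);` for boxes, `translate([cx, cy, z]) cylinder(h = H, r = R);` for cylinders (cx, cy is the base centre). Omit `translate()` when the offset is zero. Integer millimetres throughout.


translate([208, 208, 0]) cylinder(h = 3516, r = 208);


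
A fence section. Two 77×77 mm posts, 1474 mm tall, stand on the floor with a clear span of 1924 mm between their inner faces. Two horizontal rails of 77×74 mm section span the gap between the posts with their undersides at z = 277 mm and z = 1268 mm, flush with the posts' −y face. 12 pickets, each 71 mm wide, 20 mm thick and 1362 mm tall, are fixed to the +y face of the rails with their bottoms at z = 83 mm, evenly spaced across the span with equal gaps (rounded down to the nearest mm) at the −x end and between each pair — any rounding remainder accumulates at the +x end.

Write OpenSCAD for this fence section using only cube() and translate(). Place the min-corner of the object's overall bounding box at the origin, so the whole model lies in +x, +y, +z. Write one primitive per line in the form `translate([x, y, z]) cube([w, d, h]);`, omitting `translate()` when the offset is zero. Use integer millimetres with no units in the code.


cube([77, 77, 1474]);
translate([2001, 0, 0]) cube([77, 77, 1474]);
translate([77, 0, 277]) cube([1924, 77, 74]);
translate([77, 0, 1268]) cube([1924, 77, 74]);
translate([159, 77, 83]) cube([71, 20, 1362]);
translate([312, 77, 83]) cube([71, 20, 1362]);
translate([465, 77, 83]) cube([71, 20, 1362]);
translate([618, 77, 83]) cube([71, 20, 1362]);
translate([771, 77, 83]) cube([71, 20, 1362]);
translate([924, 77, 83]) cube([71, 20, 1362]);
translate([1077, 77, 83]) cube([71, 20, 1362]);
translate([1230, 77, 83]) cube([71, 20, 1362]);
translate([1383, 77, 83]) cube([71, 20, 1362]);
translate([1536, 77, 83]) cube([71, 20, 1362]);
translate([1689, 77, 83]) cube([71, 20, 1362]);
translate([1842, 77, 83]) cube([71, 20, 1362]);
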